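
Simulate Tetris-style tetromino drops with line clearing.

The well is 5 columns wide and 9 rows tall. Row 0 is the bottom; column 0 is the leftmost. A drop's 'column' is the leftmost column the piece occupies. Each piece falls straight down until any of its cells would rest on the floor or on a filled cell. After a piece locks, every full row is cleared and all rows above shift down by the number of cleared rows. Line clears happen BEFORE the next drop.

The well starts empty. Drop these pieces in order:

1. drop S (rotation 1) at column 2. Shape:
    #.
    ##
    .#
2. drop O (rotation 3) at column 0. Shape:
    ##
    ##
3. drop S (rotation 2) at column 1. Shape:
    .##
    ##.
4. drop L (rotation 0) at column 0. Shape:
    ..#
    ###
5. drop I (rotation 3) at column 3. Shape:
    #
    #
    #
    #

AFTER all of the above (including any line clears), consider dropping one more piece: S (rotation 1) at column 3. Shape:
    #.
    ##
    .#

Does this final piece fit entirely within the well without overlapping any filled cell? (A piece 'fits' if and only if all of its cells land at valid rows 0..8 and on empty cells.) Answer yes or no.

Drop 1: S rot1 at col 2 lands with bottom-row=0; cleared 0 line(s) (total 0); column heights now [0 0 3 2 0], max=3
Drop 2: O rot3 at col 0 lands with bottom-row=0; cleared 0 line(s) (total 0); column heights now [2 2 3 2 0], max=3
Drop 3: S rot2 at col 1 lands with bottom-row=3; cleared 0 line(s) (total 0); column heights now [2 4 5 5 0], max=5
Drop 4: L rot0 at col 0 lands with bottom-row=5; cleared 0 line(s) (total 0); column heights now [6 6 7 5 0], max=7
Drop 5: I rot3 at col 3 lands with bottom-row=5; cleared 0 line(s) (total 0); column heights now [6 6 7 9 0], max=9
Test piece S rot1 at col 3 (width 2): heights before test = [6 6 7 9 0]; fits = False

Answer: no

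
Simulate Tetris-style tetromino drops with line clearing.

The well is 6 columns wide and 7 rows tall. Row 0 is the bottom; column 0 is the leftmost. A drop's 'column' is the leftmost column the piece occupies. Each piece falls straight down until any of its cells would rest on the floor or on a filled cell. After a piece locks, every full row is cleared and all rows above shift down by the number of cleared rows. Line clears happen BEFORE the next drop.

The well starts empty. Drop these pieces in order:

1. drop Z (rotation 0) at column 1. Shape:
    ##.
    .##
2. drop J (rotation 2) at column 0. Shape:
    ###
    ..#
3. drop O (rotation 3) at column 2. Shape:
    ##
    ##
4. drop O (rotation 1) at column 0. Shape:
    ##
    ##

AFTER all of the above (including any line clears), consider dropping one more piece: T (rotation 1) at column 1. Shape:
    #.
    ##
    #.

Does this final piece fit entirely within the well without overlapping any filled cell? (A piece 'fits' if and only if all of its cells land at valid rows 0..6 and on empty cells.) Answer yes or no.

Drop 1: Z rot0 at col 1 lands with bottom-row=0; cleared 0 line(s) (total 0); column heights now [0 2 2 1 0 0], max=2
Drop 2: J rot2 at col 0 lands with bottom-row=2; cleared 0 line(s) (total 0); column heights now [4 4 4 1 0 0], max=4
Drop 3: O rot3 at col 2 lands with bottom-row=4; cleared 0 line(s) (total 0); column heights now [4 4 6 6 0 0], max=6
Drop 4: O rot1 at col 0 lands with bottom-row=4; cleared 0 line(s) (total 0); column heights now [6 6 6 6 0 0], max=6
Test piece T rot1 at col 1 (width 2): heights before test = [6 6 6 6 0 0]; fits = False

Answer: no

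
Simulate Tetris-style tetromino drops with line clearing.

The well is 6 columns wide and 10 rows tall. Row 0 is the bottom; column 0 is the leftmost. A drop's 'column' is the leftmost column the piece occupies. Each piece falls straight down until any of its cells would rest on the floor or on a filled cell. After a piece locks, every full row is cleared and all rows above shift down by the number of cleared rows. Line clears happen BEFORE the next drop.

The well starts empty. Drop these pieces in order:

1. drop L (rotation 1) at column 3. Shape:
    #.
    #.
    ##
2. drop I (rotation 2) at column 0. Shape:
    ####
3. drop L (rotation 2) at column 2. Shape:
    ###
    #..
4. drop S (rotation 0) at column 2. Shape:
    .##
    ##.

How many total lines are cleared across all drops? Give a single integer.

Drop 1: L rot1 at col 3 lands with bottom-row=0; cleared 0 line(s) (total 0); column heights now [0 0 0 3 1 0], max=3
Drop 2: I rot2 at col 0 lands with bottom-row=3; cleared 0 line(s) (total 0); column heights now [4 4 4 4 1 0], max=4
Drop 3: L rot2 at col 2 lands with bottom-row=4; cleared 0 line(s) (total 0); column heights now [4 4 6 6 6 0], max=6
Drop 4: S rot0 at col 2 lands with bottom-row=6; cleared 0 line(s) (total 0); column heights now [4 4 7 8 8 0], max=8

Answer: 0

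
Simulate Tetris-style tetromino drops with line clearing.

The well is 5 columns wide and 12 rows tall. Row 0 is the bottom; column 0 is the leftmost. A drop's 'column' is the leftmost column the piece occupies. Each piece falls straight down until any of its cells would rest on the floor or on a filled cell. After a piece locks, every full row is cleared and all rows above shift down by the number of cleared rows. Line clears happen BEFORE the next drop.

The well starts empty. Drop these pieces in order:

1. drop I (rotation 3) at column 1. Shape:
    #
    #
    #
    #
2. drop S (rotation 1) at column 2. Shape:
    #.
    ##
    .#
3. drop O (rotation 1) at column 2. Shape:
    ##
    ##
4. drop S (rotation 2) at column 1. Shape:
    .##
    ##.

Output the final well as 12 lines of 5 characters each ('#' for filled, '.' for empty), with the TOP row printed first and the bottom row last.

Drop 1: I rot3 at col 1 lands with bottom-row=0; cleared 0 line(s) (total 0); column heights now [0 4 0 0 0], max=4
Drop 2: S rot1 at col 2 lands with bottom-row=0; cleared 0 line(s) (total 0); column heights now [0 4 3 2 0], max=4
Drop 3: O rot1 at col 2 lands with bottom-row=3; cleared 0 line(s) (total 0); column heights now [0 4 5 5 0], max=5
Drop 4: S rot2 at col 1 lands with bottom-row=5; cleared 0 line(s) (total 0); column heights now [0 6 7 7 0], max=7

Answer: .....
.....
.....
.....
.....
..##.
.##..
..##.
.###.
.##..
.###.
.#.#.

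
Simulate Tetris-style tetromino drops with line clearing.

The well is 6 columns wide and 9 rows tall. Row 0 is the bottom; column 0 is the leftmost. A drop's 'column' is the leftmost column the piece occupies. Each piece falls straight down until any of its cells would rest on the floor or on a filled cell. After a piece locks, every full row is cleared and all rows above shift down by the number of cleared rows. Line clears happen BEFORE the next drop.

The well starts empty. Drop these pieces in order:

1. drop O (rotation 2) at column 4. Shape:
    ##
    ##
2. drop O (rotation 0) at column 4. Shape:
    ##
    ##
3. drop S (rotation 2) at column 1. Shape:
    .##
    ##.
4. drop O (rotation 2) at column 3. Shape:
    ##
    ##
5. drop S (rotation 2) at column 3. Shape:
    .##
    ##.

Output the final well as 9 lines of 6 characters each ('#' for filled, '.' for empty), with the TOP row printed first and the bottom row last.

Answer: ......
....##
...##.
...##.
...##.
....##
....##
..####
.##.##

Derivation:
Drop 1: O rot2 at col 4 lands with bottom-row=0; cleared 0 line(s) (total 0); column heights now [0 0 0 0 2 2], max=2
Drop 2: O rot0 at col 4 lands with bottom-row=2; cleared 0 line(s) (total 0); column heights now [0 0 0 0 4 4], max=4
Drop 3: S rot2 at col 1 lands with bottom-row=0; cleared 0 line(s) (total 0); column heights now [0 1 2 2 4 4], max=4
Drop 4: O rot2 at col 3 lands with bottom-row=4; cleared 0 line(s) (total 0); column heights now [0 1 2 6 6 4], max=6
Drop 5: S rot2 at col 3 lands with bottom-row=6; cleared 0 line(s) (total 0); column heights now [0 1 2 7 8 8], max=8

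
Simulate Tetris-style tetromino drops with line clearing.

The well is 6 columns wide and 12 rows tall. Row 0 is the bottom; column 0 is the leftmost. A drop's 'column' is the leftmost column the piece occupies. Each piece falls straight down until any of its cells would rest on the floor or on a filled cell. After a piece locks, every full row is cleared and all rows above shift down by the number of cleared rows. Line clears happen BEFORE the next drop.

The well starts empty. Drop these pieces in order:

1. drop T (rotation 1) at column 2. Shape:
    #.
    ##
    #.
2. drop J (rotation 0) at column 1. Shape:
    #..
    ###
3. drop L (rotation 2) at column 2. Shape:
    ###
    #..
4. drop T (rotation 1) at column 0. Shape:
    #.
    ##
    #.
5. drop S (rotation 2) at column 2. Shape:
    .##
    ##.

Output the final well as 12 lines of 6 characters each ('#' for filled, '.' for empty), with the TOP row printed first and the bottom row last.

Drop 1: T rot1 at col 2 lands with bottom-row=0; cleared 0 line(s) (total 0); column heights now [0 0 3 2 0 0], max=3
Drop 2: J rot0 at col 1 lands with bottom-row=3; cleared 0 line(s) (total 0); column heights now [0 5 4 4 0 0], max=5
Drop 3: L rot2 at col 2 lands with bottom-row=4; cleared 0 line(s) (total 0); column heights now [0 5 6 6 6 0], max=6
Drop 4: T rot1 at col 0 lands with bottom-row=4; cleared 0 line(s) (total 0); column heights now [7 6 6 6 6 0], max=7
Drop 5: S rot2 at col 2 lands with bottom-row=6; cleared 0 line(s) (total 0); column heights now [7 6 7 8 8 0], max=8

Answer: ......
......
......
......
...##.
#.##..
#####.
###...
.###..
..#...
..##..
..#...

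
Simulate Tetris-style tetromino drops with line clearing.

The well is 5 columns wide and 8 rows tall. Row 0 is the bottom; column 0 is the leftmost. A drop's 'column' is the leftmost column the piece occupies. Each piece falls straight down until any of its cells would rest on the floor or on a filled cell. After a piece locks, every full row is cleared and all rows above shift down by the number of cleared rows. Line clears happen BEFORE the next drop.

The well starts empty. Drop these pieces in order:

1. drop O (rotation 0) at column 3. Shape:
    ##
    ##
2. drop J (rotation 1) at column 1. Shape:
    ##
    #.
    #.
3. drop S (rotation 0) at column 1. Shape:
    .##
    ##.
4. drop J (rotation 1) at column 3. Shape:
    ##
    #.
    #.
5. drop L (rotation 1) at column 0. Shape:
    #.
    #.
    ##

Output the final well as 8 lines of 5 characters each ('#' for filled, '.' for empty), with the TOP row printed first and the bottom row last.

Answer: ...##
#..#.
#..#.
####.
.##..
.##..
.#.##
.#.##

Derivation:
Drop 1: O rot0 at col 3 lands with bottom-row=0; cleared 0 line(s) (total 0); column heights now [0 0 0 2 2], max=2
Drop 2: J rot1 at col 1 lands with bottom-row=0; cleared 0 line(s) (total 0); column heights now [0 3 3 2 2], max=3
Drop 3: S rot0 at col 1 lands with bottom-row=3; cleared 0 line(s) (total 0); column heights now [0 4 5 5 2], max=5
Drop 4: J rot1 at col 3 lands with bottom-row=5; cleared 0 line(s) (total 0); column heights now [0 4 5 8 8], max=8
Drop 5: L rot1 at col 0 lands with bottom-row=4; cleared 0 line(s) (total 0); column heights now [7 5 5 8 8], max=8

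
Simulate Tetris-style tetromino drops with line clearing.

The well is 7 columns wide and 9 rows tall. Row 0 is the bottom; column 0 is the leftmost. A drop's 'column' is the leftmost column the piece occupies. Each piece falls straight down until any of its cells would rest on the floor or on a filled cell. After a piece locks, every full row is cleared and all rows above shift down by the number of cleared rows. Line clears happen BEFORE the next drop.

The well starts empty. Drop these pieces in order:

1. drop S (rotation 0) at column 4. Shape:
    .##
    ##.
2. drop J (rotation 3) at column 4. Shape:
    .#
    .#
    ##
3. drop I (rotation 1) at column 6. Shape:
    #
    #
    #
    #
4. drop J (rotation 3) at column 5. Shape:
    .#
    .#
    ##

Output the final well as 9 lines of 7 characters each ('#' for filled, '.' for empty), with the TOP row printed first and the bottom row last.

Drop 1: S rot0 at col 4 lands with bottom-row=0; cleared 0 line(s) (total 0); column heights now [0 0 0 0 1 2 2], max=2
Drop 2: J rot3 at col 4 lands with bottom-row=2; cleared 0 line(s) (total 0); column heights now [0 0 0 0 3 5 2], max=5
Drop 3: I rot1 at col 6 lands with bottom-row=2; cleared 0 line(s) (total 0); column heights now [0 0 0 0 3 5 6], max=6
Drop 4: J rot3 at col 5 lands with bottom-row=6; cleared 0 line(s) (total 0); column heights now [0 0 0 0 3 7 9], max=9

Answer: ......#
......#
.....##
......#
.....##
.....##
....###
.....##
....##.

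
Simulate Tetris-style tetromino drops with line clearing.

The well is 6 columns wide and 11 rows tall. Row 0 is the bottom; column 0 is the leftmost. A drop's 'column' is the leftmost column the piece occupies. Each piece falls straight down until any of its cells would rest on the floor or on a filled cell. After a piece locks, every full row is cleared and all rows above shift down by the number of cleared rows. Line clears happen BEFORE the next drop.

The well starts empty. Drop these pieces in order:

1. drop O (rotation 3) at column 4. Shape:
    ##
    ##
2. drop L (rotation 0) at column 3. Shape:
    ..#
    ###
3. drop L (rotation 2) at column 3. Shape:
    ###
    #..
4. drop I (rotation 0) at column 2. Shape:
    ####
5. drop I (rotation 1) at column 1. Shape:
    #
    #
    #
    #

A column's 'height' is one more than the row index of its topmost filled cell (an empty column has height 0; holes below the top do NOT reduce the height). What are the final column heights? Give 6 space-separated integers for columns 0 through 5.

Drop 1: O rot3 at col 4 lands with bottom-row=0; cleared 0 line(s) (total 0); column heights now [0 0 0 0 2 2], max=2
Drop 2: L rot0 at col 3 lands with bottom-row=2; cleared 0 line(s) (total 0); column heights now [0 0 0 3 3 4], max=4
Drop 3: L rot2 at col 3 lands with bottom-row=3; cleared 0 line(s) (total 0); column heights now [0 0 0 5 5 5], max=5
Drop 4: I rot0 at col 2 lands with bottom-row=5; cleared 0 line(s) (total 0); column heights now [0 0 6 6 6 6], max=6
Drop 5: I rot1 at col 1 lands with bottom-row=0; cleared 0 line(s) (total 0); column heights now [0 4 6 6 6 6], max=6

Answer: 0 4 6 6 6 6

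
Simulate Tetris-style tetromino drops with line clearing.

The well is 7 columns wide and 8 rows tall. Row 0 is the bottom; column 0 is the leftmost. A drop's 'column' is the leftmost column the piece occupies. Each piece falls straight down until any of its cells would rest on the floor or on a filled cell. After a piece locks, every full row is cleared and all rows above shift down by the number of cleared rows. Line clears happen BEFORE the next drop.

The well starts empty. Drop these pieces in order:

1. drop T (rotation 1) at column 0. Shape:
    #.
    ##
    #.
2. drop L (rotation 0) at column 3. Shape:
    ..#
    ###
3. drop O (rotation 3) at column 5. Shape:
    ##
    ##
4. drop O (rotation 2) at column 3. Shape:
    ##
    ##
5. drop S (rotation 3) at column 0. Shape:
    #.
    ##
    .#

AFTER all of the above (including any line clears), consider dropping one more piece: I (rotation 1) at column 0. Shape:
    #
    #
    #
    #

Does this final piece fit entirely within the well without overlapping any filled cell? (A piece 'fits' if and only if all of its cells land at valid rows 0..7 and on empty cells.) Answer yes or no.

Drop 1: T rot1 at col 0 lands with bottom-row=0; cleared 0 line(s) (total 0); column heights now [3 2 0 0 0 0 0], max=3
Drop 2: L rot0 at col 3 lands with bottom-row=0; cleared 0 line(s) (total 0); column heights now [3 2 0 1 1 2 0], max=3
Drop 3: O rot3 at col 5 lands with bottom-row=2; cleared 0 line(s) (total 0); column heights now [3 2 0 1 1 4 4], max=4
Drop 4: O rot2 at col 3 lands with bottom-row=1; cleared 0 line(s) (total 0); column heights now [3 2 0 3 3 4 4], max=4
Drop 5: S rot3 at col 0 lands with bottom-row=2; cleared 0 line(s) (total 0); column heights now [5 4 0 3 3 4 4], max=5
Test piece I rot1 at col 0 (width 1): heights before test = [5 4 0 3 3 4 4]; fits = False

Answer: no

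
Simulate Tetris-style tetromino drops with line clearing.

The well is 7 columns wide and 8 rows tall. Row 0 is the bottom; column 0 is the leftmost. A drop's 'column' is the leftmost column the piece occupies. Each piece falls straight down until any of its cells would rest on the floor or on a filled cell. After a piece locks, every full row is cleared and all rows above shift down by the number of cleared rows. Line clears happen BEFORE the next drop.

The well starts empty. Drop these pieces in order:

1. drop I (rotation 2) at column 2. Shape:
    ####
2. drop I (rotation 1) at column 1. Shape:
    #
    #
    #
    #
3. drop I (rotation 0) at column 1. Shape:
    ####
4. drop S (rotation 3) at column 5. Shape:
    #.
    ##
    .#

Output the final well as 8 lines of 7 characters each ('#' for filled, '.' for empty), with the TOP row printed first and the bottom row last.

Drop 1: I rot2 at col 2 lands with bottom-row=0; cleared 0 line(s) (total 0); column heights now [0 0 1 1 1 1 0], max=1
Drop 2: I rot1 at col 1 lands with bottom-row=0; cleared 0 line(s) (total 0); column heights now [0 4 1 1 1 1 0], max=4
Drop 3: I rot0 at col 1 lands with bottom-row=4; cleared 0 line(s) (total 0); column heights now [0 5 5 5 5 1 0], max=5
Drop 4: S rot3 at col 5 lands with bottom-row=0; cleared 0 line(s) (total 0); column heights now [0 5 5 5 5 3 2], max=5

Answer: .......
.......
.......
.####..
.#.....
.#...#.
.#...##
.######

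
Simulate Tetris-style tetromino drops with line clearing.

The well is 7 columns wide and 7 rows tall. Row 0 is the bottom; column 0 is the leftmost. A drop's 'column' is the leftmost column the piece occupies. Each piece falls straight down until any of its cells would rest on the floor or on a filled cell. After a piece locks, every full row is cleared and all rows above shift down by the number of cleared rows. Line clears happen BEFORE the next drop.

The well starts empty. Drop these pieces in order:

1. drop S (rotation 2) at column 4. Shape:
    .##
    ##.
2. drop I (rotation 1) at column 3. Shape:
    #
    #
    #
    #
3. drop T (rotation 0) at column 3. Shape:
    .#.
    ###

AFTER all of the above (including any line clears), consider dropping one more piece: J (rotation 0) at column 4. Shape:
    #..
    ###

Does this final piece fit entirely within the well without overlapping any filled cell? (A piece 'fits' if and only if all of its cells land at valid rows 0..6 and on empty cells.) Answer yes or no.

Drop 1: S rot2 at col 4 lands with bottom-row=0; cleared 0 line(s) (total 0); column heights now [0 0 0 0 1 2 2], max=2
Drop 2: I rot1 at col 3 lands with bottom-row=0; cleared 0 line(s) (total 0); column heights now [0 0 0 4 1 2 2], max=4
Drop 3: T rot0 at col 3 lands with bottom-row=4; cleared 0 line(s) (total 0); column heights now [0 0 0 5 6 5 2], max=6
Test piece J rot0 at col 4 (width 3): heights before test = [0 0 0 5 6 5 2]; fits = False

Answer: no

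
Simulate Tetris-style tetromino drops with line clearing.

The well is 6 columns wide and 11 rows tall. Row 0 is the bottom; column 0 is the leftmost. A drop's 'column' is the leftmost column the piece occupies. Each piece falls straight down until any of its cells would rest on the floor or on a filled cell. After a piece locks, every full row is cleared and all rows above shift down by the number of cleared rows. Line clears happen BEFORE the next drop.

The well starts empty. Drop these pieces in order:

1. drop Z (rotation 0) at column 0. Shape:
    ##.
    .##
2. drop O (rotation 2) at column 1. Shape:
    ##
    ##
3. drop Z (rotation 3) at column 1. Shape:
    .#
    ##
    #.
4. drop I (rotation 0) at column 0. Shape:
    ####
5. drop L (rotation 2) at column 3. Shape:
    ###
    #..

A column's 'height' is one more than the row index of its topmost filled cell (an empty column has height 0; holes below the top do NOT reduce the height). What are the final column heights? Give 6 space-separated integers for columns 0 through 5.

Answer: 8 8 8 10 10 10

Derivation:
Drop 1: Z rot0 at col 0 lands with bottom-row=0; cleared 0 line(s) (total 0); column heights now [2 2 1 0 0 0], max=2
Drop 2: O rot2 at col 1 lands with bottom-row=2; cleared 0 line(s) (total 0); column heights now [2 4 4 0 0 0], max=4
Drop 3: Z rot3 at col 1 lands with bottom-row=4; cleared 0 line(s) (total 0); column heights now [2 6 7 0 0 0], max=7
Drop 4: I rot0 at col 0 lands with bottom-row=7; cleared 0 line(s) (total 0); column heights now [8 8 8 8 0 0], max=8
Drop 5: L rot2 at col 3 lands with bottom-row=8; cleared 0 line(s) (total 0); column heights now [8 8 8 10 10 10], max=10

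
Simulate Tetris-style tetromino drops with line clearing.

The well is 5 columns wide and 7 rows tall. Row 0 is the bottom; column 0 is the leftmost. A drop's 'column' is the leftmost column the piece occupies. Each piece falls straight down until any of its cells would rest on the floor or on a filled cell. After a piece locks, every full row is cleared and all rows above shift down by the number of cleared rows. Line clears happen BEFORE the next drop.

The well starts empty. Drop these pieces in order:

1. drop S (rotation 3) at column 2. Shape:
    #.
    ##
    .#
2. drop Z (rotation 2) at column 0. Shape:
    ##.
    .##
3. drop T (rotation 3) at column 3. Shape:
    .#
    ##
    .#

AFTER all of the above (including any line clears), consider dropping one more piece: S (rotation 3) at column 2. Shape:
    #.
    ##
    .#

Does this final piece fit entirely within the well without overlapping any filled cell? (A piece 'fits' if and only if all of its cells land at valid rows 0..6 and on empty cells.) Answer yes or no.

Drop 1: S rot3 at col 2 lands with bottom-row=0; cleared 0 line(s) (total 0); column heights now [0 0 3 2 0], max=3
Drop 2: Z rot2 at col 0 lands with bottom-row=3; cleared 0 line(s) (total 0); column heights now [5 5 4 2 0], max=5
Drop 3: T rot3 at col 3 lands with bottom-row=1; cleared 0 line(s) (total 0); column heights now [5 5 4 3 4], max=5
Test piece S rot3 at col 2 (width 2): heights before test = [5 5 4 3 4]; fits = True

Answer: yes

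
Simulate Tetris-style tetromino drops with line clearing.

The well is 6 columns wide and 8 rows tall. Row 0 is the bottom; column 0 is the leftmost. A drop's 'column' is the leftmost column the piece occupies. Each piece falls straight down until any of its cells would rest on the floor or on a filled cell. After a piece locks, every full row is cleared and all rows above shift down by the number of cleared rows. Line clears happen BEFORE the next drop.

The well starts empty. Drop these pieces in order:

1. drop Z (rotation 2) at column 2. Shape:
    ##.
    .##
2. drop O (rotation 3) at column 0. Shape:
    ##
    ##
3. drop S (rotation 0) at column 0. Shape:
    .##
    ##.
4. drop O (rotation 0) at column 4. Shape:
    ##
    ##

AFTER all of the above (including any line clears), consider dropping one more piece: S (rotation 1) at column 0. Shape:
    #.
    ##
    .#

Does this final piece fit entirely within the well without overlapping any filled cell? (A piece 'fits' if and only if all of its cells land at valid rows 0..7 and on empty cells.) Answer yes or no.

Answer: yes

Derivation:
Drop 1: Z rot2 at col 2 lands with bottom-row=0; cleared 0 line(s) (total 0); column heights now [0 0 2 2 1 0], max=2
Drop 2: O rot3 at col 0 lands with bottom-row=0; cleared 0 line(s) (total 0); column heights now [2 2 2 2 1 0], max=2
Drop 3: S rot0 at col 0 lands with bottom-row=2; cleared 0 line(s) (total 0); column heights now [3 4 4 2 1 0], max=4
Drop 4: O rot0 at col 4 lands with bottom-row=1; cleared 1 line(s) (total 1); column heights now [2 3 3 1 2 2], max=3
Test piece S rot1 at col 0 (width 2): heights before test = [2 3 3 1 2 2]; fits = True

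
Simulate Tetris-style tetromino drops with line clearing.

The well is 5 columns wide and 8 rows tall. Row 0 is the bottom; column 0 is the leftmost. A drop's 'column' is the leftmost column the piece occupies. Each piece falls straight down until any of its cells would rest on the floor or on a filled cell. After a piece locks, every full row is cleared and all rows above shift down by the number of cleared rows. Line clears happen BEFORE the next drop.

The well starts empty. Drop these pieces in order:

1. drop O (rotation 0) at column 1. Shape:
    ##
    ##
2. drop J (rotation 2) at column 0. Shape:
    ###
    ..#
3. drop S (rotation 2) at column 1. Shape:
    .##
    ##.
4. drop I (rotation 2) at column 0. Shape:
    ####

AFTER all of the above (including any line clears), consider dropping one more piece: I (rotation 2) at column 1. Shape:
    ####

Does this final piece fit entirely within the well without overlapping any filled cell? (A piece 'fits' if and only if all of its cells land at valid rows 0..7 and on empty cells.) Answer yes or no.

Answer: yes

Derivation:
Drop 1: O rot0 at col 1 lands with bottom-row=0; cleared 0 line(s) (total 0); column heights now [0 2 2 0 0], max=2
Drop 2: J rot2 at col 0 lands with bottom-row=2; cleared 0 line(s) (total 0); column heights now [4 4 4 0 0], max=4
Drop 3: S rot2 at col 1 lands with bottom-row=4; cleared 0 line(s) (total 0); column heights now [4 5 6 6 0], max=6
Drop 4: I rot2 at col 0 lands with bottom-row=6; cleared 0 line(s) (total 0); column heights now [7 7 7 7 0], max=7
Test piece I rot2 at col 1 (width 4): heights before test = [7 7 7 7 0]; fits = True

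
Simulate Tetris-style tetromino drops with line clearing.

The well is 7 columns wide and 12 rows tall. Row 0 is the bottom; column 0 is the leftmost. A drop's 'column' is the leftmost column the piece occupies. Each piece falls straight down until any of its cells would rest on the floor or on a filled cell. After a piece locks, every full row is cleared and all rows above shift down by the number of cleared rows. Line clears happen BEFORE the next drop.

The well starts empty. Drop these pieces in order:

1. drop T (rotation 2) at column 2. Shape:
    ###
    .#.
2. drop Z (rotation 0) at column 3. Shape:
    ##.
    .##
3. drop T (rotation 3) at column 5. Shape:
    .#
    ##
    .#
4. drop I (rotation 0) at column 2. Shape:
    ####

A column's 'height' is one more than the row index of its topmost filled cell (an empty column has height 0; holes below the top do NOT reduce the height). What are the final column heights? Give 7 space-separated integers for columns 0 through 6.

Drop 1: T rot2 at col 2 lands with bottom-row=0; cleared 0 line(s) (total 0); column heights now [0 0 2 2 2 0 0], max=2
Drop 2: Z rot0 at col 3 lands with bottom-row=2; cleared 0 line(s) (total 0); column heights now [0 0 2 4 4 3 0], max=4
Drop 3: T rot3 at col 5 lands with bottom-row=2; cleared 0 line(s) (total 0); column heights now [0 0 2 4 4 4 5], max=5
Drop 4: I rot0 at col 2 lands with bottom-row=4; cleared 0 line(s) (total 0); column heights now [0 0 5 5 5 5 5], max=5

Answer: 0 0 5 5 5 5 5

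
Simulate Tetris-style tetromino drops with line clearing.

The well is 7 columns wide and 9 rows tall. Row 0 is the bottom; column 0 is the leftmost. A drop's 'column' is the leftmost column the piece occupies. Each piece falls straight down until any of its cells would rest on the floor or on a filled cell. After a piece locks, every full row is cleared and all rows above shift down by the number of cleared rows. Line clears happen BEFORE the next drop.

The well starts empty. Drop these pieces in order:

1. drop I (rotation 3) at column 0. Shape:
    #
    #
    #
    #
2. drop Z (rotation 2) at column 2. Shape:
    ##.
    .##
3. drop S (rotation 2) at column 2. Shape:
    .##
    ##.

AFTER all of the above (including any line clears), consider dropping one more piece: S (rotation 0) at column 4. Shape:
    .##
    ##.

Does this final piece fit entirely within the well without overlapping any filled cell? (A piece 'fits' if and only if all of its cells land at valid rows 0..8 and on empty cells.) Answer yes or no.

Answer: yes

Derivation:
Drop 1: I rot3 at col 0 lands with bottom-row=0; cleared 0 line(s) (total 0); column heights now [4 0 0 0 0 0 0], max=4
Drop 2: Z rot2 at col 2 lands with bottom-row=0; cleared 0 line(s) (total 0); column heights now [4 0 2 2 1 0 0], max=4
Drop 3: S rot2 at col 2 lands with bottom-row=2; cleared 0 line(s) (total 0); column heights now [4 0 3 4 4 0 0], max=4
Test piece S rot0 at col 4 (width 3): heights before test = [4 0 3 4 4 0 0]; fits = True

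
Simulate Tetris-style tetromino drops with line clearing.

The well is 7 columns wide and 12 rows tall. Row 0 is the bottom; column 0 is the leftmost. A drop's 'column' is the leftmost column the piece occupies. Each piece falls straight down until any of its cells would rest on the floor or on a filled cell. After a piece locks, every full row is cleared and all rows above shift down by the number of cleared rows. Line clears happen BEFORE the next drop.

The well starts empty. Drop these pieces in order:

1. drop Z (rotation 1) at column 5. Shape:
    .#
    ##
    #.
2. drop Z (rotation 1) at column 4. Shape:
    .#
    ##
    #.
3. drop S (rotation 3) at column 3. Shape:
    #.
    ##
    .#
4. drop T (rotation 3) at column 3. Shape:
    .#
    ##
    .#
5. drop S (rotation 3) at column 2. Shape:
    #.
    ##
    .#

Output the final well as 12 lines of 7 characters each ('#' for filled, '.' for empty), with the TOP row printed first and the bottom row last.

Drop 1: Z rot1 at col 5 lands with bottom-row=0; cleared 0 line(s) (total 0); column heights now [0 0 0 0 0 2 3], max=3
Drop 2: Z rot1 at col 4 lands with bottom-row=1; cleared 0 line(s) (total 0); column heights now [0 0 0 0 3 4 3], max=4
Drop 3: S rot3 at col 3 lands with bottom-row=3; cleared 0 line(s) (total 0); column heights now [0 0 0 6 5 4 3], max=6
Drop 4: T rot3 at col 3 lands with bottom-row=5; cleared 0 line(s) (total 0); column heights now [0 0 0 7 8 4 3], max=8
Drop 5: S rot3 at col 2 lands with bottom-row=7; cleared 0 line(s) (total 0); column heights now [0 0 10 9 8 4 3], max=10

Answer: .......
.......
..#....
..##...
...##..
...##..
...##..
...##..
....##.
....###
....###
.....#.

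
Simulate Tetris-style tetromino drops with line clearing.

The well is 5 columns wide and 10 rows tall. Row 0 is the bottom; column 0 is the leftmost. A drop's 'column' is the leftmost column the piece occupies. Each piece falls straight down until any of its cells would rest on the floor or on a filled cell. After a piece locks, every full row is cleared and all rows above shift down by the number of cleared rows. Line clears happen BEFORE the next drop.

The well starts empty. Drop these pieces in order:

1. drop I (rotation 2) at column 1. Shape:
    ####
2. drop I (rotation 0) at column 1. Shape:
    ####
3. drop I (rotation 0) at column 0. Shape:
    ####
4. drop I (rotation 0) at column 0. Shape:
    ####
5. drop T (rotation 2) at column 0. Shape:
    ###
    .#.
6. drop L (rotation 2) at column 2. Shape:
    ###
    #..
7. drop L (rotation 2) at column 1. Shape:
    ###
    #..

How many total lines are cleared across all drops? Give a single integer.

Answer: 0

Derivation:
Drop 1: I rot2 at col 1 lands with bottom-row=0; cleared 0 line(s) (total 0); column heights now [0 1 1 1 1], max=1
Drop 2: I rot0 at col 1 lands with bottom-row=1; cleared 0 line(s) (total 0); column heights now [0 2 2 2 2], max=2
Drop 3: I rot0 at col 0 lands with bottom-row=2; cleared 0 line(s) (total 0); column heights now [3 3 3 3 2], max=3
Drop 4: I rot0 at col 0 lands with bottom-row=3; cleared 0 line(s) (total 0); column heights now [4 4 4 4 2], max=4
Drop 5: T rot2 at col 0 lands with bottom-row=4; cleared 0 line(s) (total 0); column heights now [6 6 6 4 2], max=6
Drop 6: L rot2 at col 2 lands with bottom-row=6; cleared 0 line(s) (total 0); column heights now [6 6 8 8 8], max=8
Drop 7: L rot2 at col 1 lands with bottom-row=7; cleared 0 line(s) (total 0); column heights now [6 9 9 9 8], max=9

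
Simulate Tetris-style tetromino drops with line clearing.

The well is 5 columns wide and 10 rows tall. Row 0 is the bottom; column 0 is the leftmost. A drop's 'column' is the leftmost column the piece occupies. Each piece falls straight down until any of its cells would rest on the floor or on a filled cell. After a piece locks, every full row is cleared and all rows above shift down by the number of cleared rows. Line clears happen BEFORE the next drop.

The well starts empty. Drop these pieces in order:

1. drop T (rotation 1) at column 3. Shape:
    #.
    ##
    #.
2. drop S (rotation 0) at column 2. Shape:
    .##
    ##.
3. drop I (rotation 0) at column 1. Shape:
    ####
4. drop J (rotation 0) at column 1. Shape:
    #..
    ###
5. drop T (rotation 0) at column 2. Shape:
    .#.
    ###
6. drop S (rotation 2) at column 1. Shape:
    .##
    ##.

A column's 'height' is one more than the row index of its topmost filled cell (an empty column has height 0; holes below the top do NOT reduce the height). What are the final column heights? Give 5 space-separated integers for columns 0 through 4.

Drop 1: T rot1 at col 3 lands with bottom-row=0; cleared 0 line(s) (total 0); column heights now [0 0 0 3 2], max=3
Drop 2: S rot0 at col 2 lands with bottom-row=3; cleared 0 line(s) (total 0); column heights now [0 0 4 5 5], max=5
Drop 3: I rot0 at col 1 lands with bottom-row=5; cleared 0 line(s) (total 0); column heights now [0 6 6 6 6], max=6
Drop 4: J rot0 at col 1 lands with bottom-row=6; cleared 0 line(s) (total 0); column heights now [0 8 7 7 6], max=8
Drop 5: T rot0 at col 2 lands with bottom-row=7; cleared 0 line(s) (total 0); column heights now [0 8 8 9 8], max=9
Drop 6: S rot2 at col 1 lands with bottom-row=8; cleared 0 line(s) (total 0); column heights now [0 9 10 10 8], max=10

Answer: 0 9 10 10 8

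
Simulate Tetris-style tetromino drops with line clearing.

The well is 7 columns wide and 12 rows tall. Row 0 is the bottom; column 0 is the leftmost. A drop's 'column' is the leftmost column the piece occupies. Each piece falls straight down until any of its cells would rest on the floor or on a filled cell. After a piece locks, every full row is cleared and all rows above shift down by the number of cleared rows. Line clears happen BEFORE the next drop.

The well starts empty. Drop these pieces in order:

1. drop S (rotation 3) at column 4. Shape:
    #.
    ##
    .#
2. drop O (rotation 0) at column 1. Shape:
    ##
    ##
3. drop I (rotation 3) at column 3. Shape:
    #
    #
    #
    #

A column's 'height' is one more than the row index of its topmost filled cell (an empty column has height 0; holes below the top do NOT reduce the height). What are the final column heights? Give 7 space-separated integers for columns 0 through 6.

Drop 1: S rot3 at col 4 lands with bottom-row=0; cleared 0 line(s) (total 0); column heights now [0 0 0 0 3 2 0], max=3
Drop 2: O rot0 at col 1 lands with bottom-row=0; cleared 0 line(s) (total 0); column heights now [0 2 2 0 3 2 0], max=3
Drop 3: I rot3 at col 3 lands with bottom-row=0; cleared 0 line(s) (total 0); column heights now [0 2 2 4 3 2 0], max=4

Answer: 0 2 2 4 3 2 0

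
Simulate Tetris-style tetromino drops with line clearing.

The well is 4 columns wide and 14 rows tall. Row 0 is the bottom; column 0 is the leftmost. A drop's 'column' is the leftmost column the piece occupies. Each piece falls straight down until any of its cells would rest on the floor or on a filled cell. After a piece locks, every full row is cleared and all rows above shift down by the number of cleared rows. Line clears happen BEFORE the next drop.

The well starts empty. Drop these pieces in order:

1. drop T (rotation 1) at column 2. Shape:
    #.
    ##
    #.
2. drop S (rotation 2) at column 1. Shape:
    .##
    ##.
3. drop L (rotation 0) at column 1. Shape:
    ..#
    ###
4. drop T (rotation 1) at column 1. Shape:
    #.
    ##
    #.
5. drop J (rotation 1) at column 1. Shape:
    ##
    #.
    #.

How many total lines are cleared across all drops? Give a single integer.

Answer: 0

Derivation:
Drop 1: T rot1 at col 2 lands with bottom-row=0; cleared 0 line(s) (total 0); column heights now [0 0 3 2], max=3
Drop 2: S rot2 at col 1 lands with bottom-row=3; cleared 0 line(s) (total 0); column heights now [0 4 5 5], max=5
Drop 3: L rot0 at col 1 lands with bottom-row=5; cleared 0 line(s) (total 0); column heights now [0 6 6 7], max=7
Drop 4: T rot1 at col 1 lands with bottom-row=6; cleared 0 line(s) (total 0); column heights now [0 9 8 7], max=9
Drop 5: J rot1 at col 1 lands with bottom-row=9; cleared 0 line(s) (total 0); column heights now [0 12 12 7], max=12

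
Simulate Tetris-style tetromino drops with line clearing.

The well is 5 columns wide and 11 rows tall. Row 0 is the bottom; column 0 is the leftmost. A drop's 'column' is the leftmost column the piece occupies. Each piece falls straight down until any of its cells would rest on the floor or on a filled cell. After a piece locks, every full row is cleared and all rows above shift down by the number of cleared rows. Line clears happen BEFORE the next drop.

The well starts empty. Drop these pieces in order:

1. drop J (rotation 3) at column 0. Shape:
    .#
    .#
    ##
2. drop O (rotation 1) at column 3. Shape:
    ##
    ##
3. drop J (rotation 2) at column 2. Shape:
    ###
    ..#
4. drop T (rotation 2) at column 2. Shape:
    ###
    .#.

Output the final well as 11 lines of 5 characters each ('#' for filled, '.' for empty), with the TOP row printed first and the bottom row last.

Drop 1: J rot3 at col 0 lands with bottom-row=0; cleared 0 line(s) (total 0); column heights now [1 3 0 0 0], max=3
Drop 2: O rot1 at col 3 lands with bottom-row=0; cleared 0 line(s) (total 0); column heights now [1 3 0 2 2], max=3
Drop 3: J rot2 at col 2 lands with bottom-row=2; cleared 0 line(s) (total 0); column heights now [1 3 4 4 4], max=4
Drop 4: T rot2 at col 2 lands with bottom-row=4; cleared 0 line(s) (total 0); column heights now [1 3 6 6 6], max=6

Answer: .....
.....
.....
.....
.....
..###
...#.
..###
.#..#
.#.##
##.##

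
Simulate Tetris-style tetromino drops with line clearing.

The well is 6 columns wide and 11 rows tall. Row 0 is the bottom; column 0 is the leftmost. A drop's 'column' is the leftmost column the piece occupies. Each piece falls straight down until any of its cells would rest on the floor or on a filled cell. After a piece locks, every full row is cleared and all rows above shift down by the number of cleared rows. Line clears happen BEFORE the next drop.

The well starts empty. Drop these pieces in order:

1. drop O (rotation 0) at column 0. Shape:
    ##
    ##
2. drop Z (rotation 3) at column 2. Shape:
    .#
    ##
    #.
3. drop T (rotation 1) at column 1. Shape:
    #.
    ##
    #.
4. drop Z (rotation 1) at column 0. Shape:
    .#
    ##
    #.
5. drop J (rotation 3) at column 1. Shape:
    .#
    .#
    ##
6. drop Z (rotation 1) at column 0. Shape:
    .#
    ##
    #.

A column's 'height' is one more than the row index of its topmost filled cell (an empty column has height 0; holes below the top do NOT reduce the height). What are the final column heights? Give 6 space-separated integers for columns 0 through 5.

Drop 1: O rot0 at col 0 lands with bottom-row=0; cleared 0 line(s) (total 0); column heights now [2 2 0 0 0 0], max=2
Drop 2: Z rot3 at col 2 lands with bottom-row=0; cleared 0 line(s) (total 0); column heights now [2 2 2 3 0 0], max=3
Drop 3: T rot1 at col 1 lands with bottom-row=2; cleared 0 line(s) (total 0); column heights now [2 5 4 3 0 0], max=5
Drop 4: Z rot1 at col 0 lands with bottom-row=4; cleared 0 line(s) (total 0); column heights now [6 7 4 3 0 0], max=7
Drop 5: J rot3 at col 1 lands with bottom-row=7; cleared 0 line(s) (total 0); column heights now [6 8 10 3 0 0], max=10
Drop 6: Z rot1 at col 0 lands with bottom-row=7; cleared 0 line(s) (total 0); column heights now [9 10 10 3 0 0], max=10

Answer: 9 10 10 3 0 0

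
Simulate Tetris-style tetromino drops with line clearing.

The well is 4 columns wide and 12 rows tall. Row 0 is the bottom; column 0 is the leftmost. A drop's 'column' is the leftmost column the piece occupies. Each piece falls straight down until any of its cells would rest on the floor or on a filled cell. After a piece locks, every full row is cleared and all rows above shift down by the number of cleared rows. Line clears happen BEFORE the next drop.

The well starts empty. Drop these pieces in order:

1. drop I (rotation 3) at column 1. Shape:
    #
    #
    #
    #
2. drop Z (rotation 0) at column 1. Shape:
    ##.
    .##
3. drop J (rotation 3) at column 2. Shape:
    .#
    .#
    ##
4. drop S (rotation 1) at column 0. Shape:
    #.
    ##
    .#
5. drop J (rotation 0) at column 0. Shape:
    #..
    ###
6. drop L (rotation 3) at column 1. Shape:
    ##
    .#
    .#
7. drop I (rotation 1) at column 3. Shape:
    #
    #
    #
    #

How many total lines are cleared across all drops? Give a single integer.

Drop 1: I rot3 at col 1 lands with bottom-row=0; cleared 0 line(s) (total 0); column heights now [0 4 0 0], max=4
Drop 2: Z rot0 at col 1 lands with bottom-row=3; cleared 0 line(s) (total 0); column heights now [0 5 5 4], max=5
Drop 3: J rot3 at col 2 lands with bottom-row=5; cleared 0 line(s) (total 0); column heights now [0 5 6 8], max=8
Drop 4: S rot1 at col 0 lands with bottom-row=5; cleared 0 line(s) (total 0); column heights now [8 7 6 8], max=8
Drop 5: J rot0 at col 0 lands with bottom-row=8; cleared 0 line(s) (total 0); column heights now [10 9 9 8], max=10
Drop 6: L rot3 at col 1 lands with bottom-row=9; cleared 0 line(s) (total 0); column heights now [10 12 12 8], max=12
Drop 7: I rot1 at col 3 lands with bottom-row=8; cleared 1 line(s) (total 1); column heights now [9 11 11 11], max=11

Answer: 1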